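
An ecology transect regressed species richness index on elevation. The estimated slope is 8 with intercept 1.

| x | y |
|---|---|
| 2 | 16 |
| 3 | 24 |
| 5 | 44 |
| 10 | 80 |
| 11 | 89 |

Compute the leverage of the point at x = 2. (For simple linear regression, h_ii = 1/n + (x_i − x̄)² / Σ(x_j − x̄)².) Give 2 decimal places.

h = 0.46

x̄ = (2 + 3 + 5 + 10 + 11)/5 = 6.2
Σ(x − x̄)² = 17.64 + 10.24 + 1.44 + 14.44 + 23.04 = 66.8
h = 1/5 + (-4.2)²/66.8 = 0.2 + 0.264072 = 0.46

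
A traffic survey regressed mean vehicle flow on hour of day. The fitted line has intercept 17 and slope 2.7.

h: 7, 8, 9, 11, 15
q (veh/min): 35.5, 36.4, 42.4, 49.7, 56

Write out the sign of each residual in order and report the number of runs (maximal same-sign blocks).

h=7: q̂ = 17 + 2.7·7 = 35.9; e = 35.5 − 35.9 = -0.4
h=8: q̂ = 17 + 2.7·8 = 38.6; e = 36.4 − 38.6 = -2.2
h=9: q̂ = 17 + 2.7·9 = 41.3; e = 42.4 − 41.3 = 1.1
h=11: q̂ = 17 + 2.7·11 = 46.7; e = 49.7 − 46.7 = 3
h=15: q̂ = 17 + 2.7·15 = 57.5; e = 56 − 57.5 = -1.5
Signs: − − + + −
Runs: −×2, +×2, −×1 → 3

3 runs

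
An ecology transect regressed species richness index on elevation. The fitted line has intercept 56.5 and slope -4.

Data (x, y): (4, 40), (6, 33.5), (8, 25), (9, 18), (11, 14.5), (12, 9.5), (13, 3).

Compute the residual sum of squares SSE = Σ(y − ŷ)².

SSE = 15

x=4: ŷ = 56.5 − 4·4 = 40.5; e = 40 − 40.5 = -0.5
x=6: ŷ = 56.5 − 4·6 = 32.5; e = 33.5 − 32.5 = 1
x=8: ŷ = 56.5 − 4·8 = 24.5; e = 25 − 24.5 = 0.5
x=9: ŷ = 56.5 − 4·9 = 20.5; e = 18 − 20.5 = -2.5
x=11: ŷ = 56.5 − 4·11 = 12.5; e = 14.5 − 12.5 = 2
x=12: ŷ = 56.5 − 4·12 = 8.5; e = 9.5 − 8.5 = 1
x=13: ŷ = 56.5 − 4·13 = 4.5; e = 3 − 4.5 = -1.5
SSE = 0.25 + 1 + 0.25 + 6.25 + 4 + 1 + 2.25 = 15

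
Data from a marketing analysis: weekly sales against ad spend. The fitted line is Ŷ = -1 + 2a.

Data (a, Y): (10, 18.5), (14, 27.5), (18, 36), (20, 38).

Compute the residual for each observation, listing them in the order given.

a=10: Ŷ = -1 + 2·10 = 19; e = 18.5 − 19 = -0.5
a=14: Ŷ = -1 + 2·14 = 27; e = 27.5 − 27 = 0.5
a=18: Ŷ = -1 + 2·18 = 35; e = 36 − 35 = 1
a=20: Ŷ = -1 + 2·20 = 39; e = 38 − 39 = -1

-0.5, 0.5, 1, -1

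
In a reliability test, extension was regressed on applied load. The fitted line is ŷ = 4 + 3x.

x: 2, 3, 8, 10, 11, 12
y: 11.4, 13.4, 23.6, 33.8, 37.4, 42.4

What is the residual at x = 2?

e = 1.4

ŷ = 4 + 3·2 = 10
e = 11.4 − 10 = 1.4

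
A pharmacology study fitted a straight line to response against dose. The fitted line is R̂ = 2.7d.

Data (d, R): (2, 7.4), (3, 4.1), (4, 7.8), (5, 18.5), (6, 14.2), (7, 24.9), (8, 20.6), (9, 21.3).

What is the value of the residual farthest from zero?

e = 6

d=2: R̂ = 2.7·2 = 5.4; e = 7.4 − 5.4 = 2
d=3: R̂ = 2.7·3 = 8.1; e = 4.1 − 8.1 = -4
d=4: R̂ = 2.7·4 = 10.8; e = 7.8 − 10.8 = -3
d=5: R̂ = 2.7·5 = 13.5; e = 18.5 − 13.5 = 5
d=6: R̂ = 2.7·6 = 16.2; e = 14.2 − 16.2 = -2
d=7: R̂ = 2.7·7 = 18.9; e = 24.9 − 18.9 = 6
d=8: R̂ = 2.7·8 = 21.6; e = 20.6 − 21.6 = -1
d=9: R̂ = 2.7·9 = 24.3; e = 21.3 − 24.3 = -3
Largest |e| is 6 at d = 7, residual 6.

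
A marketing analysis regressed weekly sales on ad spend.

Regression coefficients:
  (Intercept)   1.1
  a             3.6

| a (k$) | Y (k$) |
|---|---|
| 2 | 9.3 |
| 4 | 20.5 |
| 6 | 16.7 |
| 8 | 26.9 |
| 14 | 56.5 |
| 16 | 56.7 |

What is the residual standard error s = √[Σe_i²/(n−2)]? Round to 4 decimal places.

a=2: ŷ = 1.1 + 3.6·2 = 8.3; e = 9.3 − 8.3 = 1
a=4: ŷ = 1.1 + 3.6·4 = 15.5; e = 20.5 − 15.5 = 5
a=6: ŷ = 1.1 + 3.6·6 = 22.7; e = 16.7 − 22.7 = -6
a=8: ŷ = 1.1 + 3.6·8 = 29.9; e = 26.9 − 29.9 = -3
a=14: ŷ = 1.1 + 3.6·14 = 51.5; e = 56.5 − 51.5 = 5
a=16: ŷ = 1.1 + 3.6·16 = 58.7; e = 56.7 − 58.7 = -2
SSE = 1 + 25 + 36 + 9 + 25 + 4 = 100
s = √(100/4) = √25 ≈ 5.0000

s = 5.0000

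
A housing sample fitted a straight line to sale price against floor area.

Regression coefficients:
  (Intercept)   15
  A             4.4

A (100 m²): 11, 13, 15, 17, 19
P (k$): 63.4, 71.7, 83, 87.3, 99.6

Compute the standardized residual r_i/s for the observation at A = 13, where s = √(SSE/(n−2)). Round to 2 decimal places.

-0.26

A=11: P̂ = 15 + 4.4·11 = 63.4; r = 63.4 − 63.4 = 0
A=13: P̂ = 15 + 4.4·13 = 72.2; r = 71.7 − 72.2 = -0.5
A=15: P̂ = 15 + 4.4·15 = 81; r = 83 − 81 = 2
A=17: P̂ = 15 + 4.4·17 = 89.8; r = 87.3 − 89.8 = -2.5
A=19: P̂ = 15 + 4.4·19 = 98.6; r = 99.6 − 98.6 = 1
SSE = 0 + 0.25 + 4 + 6.25 + 1 = 11.5
s = √(11.5/3) = 1.95789
r/s = -0.5 / 1.95789 = -0.26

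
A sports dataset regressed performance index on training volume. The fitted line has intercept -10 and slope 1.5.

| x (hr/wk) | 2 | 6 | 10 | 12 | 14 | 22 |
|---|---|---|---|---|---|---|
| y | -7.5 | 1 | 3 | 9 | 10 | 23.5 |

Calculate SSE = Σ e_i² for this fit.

x=2: ŷ = -10 + 1.5·2 = -7; e = -7.5 − (-7) = -0.5
x=6: ŷ = -10 + 1.5·6 = -1; e = 1 − (-1) = 2
x=10: ŷ = -10 + 1.5·10 = 5; e = 3 − 5 = -2
x=12: ŷ = -10 + 1.5·12 = 8; e = 9 − 8 = 1
x=14: ŷ = -10 + 1.5·14 = 11; e = 10 − 11 = -1
x=22: ŷ = -10 + 1.5·22 = 23; e = 23.5 − 23 = 0.5
SSE = 0.25 + 4 + 4 + 1 + 1 + 0.25 = 10.5

SSE = 10.5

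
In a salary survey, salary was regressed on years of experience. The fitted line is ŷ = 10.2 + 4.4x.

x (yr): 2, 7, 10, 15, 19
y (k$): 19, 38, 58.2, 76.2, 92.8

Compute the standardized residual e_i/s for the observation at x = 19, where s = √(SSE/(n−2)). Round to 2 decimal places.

-0.34

x=2: ŷ = 10.2 + 4.4·2 = 19; e = 19 − 19 = 0
x=7: ŷ = 10.2 + 4.4·7 = 41; e = 38 − 41 = -3
x=10: ŷ = 10.2 + 4.4·10 = 54.2; e = 58.2 − 54.2 = 4
x=15: ŷ = 10.2 + 4.4·15 = 76.2; e = 76.2 − 76.2 = 0
x=19: ŷ = 10.2 + 4.4·19 = 93.8; e = 92.8 − 93.8 = -1
SSE = 0 + 9 + 16 + 0 + 1 = 26
s = √(26/3) = 2.94392
e/s = -1 / 2.94392 = -0.34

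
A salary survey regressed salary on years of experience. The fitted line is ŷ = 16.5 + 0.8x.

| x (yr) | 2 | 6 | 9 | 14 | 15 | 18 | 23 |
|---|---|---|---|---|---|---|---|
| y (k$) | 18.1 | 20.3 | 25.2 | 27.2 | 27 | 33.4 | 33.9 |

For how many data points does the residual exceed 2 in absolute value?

x=2: ŷ = 16.5 + 0.8·2 = 18.1; r = 18.1 − 18.1 = 0
x=6: ŷ = 16.5 + 0.8·6 = 21.3; r = 20.3 − 21.3 = -1
x=9: ŷ = 16.5 + 0.8·9 = 23.7; r = 25.2 − 23.7 = 1.5
x=14: ŷ = 16.5 + 0.8·14 = 27.7; r = 27.2 − 27.7 = -0.5
x=15: ŷ = 16.5 + 0.8·15 = 28.5; r = 27 − 28.5 = -1.5
x=18: ŷ = 16.5 + 0.8·18 = 30.9; r = 33.4 − 30.9 = 2.5
x=23: ŷ = 16.5 + 0.8·23 = 34.9; r = 33.9 − 34.9 = -1
|r| > 2: x=18 (|r|=2.5) → 1

1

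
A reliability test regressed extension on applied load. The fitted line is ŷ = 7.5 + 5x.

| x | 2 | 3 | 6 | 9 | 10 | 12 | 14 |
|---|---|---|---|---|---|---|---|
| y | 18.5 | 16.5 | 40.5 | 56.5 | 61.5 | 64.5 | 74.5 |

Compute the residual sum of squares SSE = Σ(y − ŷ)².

x=2: ŷ = 7.5 + 5·2 = 17.5; r = 18.5 − 17.5 = 1
x=3: ŷ = 7.5 + 5·3 = 22.5; r = 16.5 − 22.5 = -6
x=6: ŷ = 7.5 + 5·6 = 37.5; r = 40.5 − 37.5 = 3
x=9: ŷ = 7.5 + 5·9 = 52.5; r = 56.5 − 52.5 = 4
x=10: ŷ = 7.5 + 5·10 = 57.5; r = 61.5 − 57.5 = 4
x=12: ŷ = 7.5 + 5·12 = 67.5; r = 64.5 − 67.5 = -3
x=14: ŷ = 7.5 + 5·14 = 77.5; r = 74.5 − 77.5 = -3
SSE = 1 + 36 + 9 + 16 + 16 + 9 + 9 = 96

SSE = 96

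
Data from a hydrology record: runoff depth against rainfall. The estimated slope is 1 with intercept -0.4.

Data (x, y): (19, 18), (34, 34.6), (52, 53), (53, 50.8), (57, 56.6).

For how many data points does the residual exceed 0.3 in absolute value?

4

x=19: ŷ = -0.4 + 19 = 18.6; r = 18 − 18.6 = -0.6
x=34: ŷ = -0.4 + 34 = 33.6; r = 34.6 − 33.6 = 1
x=52: ŷ = -0.4 + 52 = 51.6; r = 53 − 51.6 = 1.4
x=53: ŷ = -0.4 + 53 = 52.6; r = 50.8 − 52.6 = -1.8
x=57: ŷ = -0.4 + 57 = 56.6; r = 56.6 − 56.6 = 0
|r| > 0.3: x=19 (|r|=0.6), x=34 (|r|=1), x=52 (|r|=1.4), x=53 (|r|=1.8) → 4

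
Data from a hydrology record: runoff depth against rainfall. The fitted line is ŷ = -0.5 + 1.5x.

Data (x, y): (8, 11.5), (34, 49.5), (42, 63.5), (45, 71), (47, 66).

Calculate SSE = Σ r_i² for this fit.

SSE = 34

x=8: ŷ = -0.5 + 1.5·8 = 11.5; r = 11.5 − 11.5 = 0
x=34: ŷ = -0.5 + 1.5·34 = 50.5; r = 49.5 − 50.5 = -1
x=42: ŷ = -0.5 + 1.5·42 = 62.5; r = 63.5 − 62.5 = 1
x=45: ŷ = -0.5 + 1.5·45 = 67; r = 71 − 67 = 4
x=47: ŷ = -0.5 + 1.5·47 = 70; r = 66 − 70 = -4
SSE = 0 + 1 + 1 + 16 + 16 = 34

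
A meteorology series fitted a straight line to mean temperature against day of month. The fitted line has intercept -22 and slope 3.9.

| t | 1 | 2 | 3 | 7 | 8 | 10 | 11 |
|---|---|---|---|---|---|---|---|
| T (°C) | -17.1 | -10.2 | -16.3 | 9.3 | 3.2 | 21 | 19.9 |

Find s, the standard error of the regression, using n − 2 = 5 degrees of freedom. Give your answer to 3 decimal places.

s = 4.940

t=1: ŷ = -22 + 3.9·1 = -18.1; e = -17.1 − (-18.1) = 1
t=2: ŷ = -22 + 3.9·2 = -14.2; e = -10.2 − (-14.2) = 4
t=3: ŷ = -22 + 3.9·3 = -10.3; e = -16.3 − (-10.3) = -6
t=7: ŷ = -22 + 3.9·7 = 5.3; e = 9.3 − 5.3 = 4
t=8: ŷ = -22 + 3.9·8 = 9.2; e = 3.2 − 9.2 = -6
t=10: ŷ = -22 + 3.9·10 = 17; e = 21 − 17 = 4
t=11: ŷ = -22 + 3.9·11 = 20.9; e = 19.9 − 20.9 = -1
SSE = 1 + 16 + 36 + 16 + 36 + 16 + 1 = 122
s = √(122/5) = √24.4 ≈ 4.940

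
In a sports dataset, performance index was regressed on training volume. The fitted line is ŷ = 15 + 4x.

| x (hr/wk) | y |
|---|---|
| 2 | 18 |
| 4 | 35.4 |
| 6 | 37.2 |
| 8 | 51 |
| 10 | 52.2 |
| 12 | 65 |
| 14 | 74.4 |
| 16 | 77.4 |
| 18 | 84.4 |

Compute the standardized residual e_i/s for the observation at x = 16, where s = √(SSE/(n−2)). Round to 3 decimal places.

-0.431

x=2: ŷ = 15 + 4·2 = 23; e = 18 − 23 = -5
x=4: ŷ = 15 + 4·4 = 31; e = 35.4 − 31 = 4.4
x=6: ŷ = 15 + 4·6 = 39; e = 37.2 − 39 = -1.8
x=8: ŷ = 15 + 4·8 = 47; e = 51 − 47 = 4
x=10: ŷ = 15 + 4·10 = 55; e = 52.2 − 55 = -2.8
x=12: ŷ = 15 + 4·12 = 63; e = 65 − 63 = 2
x=14: ŷ = 15 + 4·14 = 71; e = 74.4 − 71 = 3.4
x=16: ŷ = 15 + 4·16 = 79; e = 77.4 − 79 = -1.6
x=18: ŷ = 15 + 4·18 = 87; e = 84.4 − 87 = -2.6
SSE = 25 + 19.36 + 3.24 + 16 + 7.84 + 4 + 11.56 + 2.56 + 6.76 = 96.32
s = √(96.32/7) = 3.70945
e/s = -1.6 / 3.70945 = -0.431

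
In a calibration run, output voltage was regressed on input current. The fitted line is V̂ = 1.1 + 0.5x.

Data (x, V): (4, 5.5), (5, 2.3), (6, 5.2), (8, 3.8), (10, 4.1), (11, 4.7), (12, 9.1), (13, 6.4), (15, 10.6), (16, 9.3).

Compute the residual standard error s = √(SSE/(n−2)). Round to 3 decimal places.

x=4: V̂ = 1.1 + 0.5·4 = 3.1; e = 5.5 − 3.1 = 2.4
x=5: V̂ = 1.1 + 0.5·5 = 3.6; e = 2.3 − 3.6 = -1.3
x=6: V̂ = 1.1 + 0.5·6 = 4.1; e = 5.2 − 4.1 = 1.1
x=8: V̂ = 1.1 + 0.5·8 = 5.1; e = 3.8 − 5.1 = -1.3
x=10: V̂ = 1.1 + 0.5·10 = 6.1; e = 4.1 − 6.1 = -2
x=11: V̂ = 1.1 + 0.5·11 = 6.6; e = 4.7 − 6.6 = -1.9
x=12: V̂ = 1.1 + 0.5·12 = 7.1; e = 9.1 − 7.1 = 2
x=13: V̂ = 1.1 + 0.5·13 = 7.6; e = 6.4 − 7.6 = -1.2
x=15: V̂ = 1.1 + 0.5·15 = 8.6; e = 10.6 − 8.6 = 2
x=16: V̂ = 1.1 + 0.5·16 = 9.1; e = 9.3 − 9.1 = 0.2
SSE = 5.76 + 1.69 + 1.21 + 1.69 + 4 + 3.61 + 4 + 1.44 + 4 + 0.04 = 27.44
s = √(27.44/8) = √3.43 ≈ 1.852

s = 1.852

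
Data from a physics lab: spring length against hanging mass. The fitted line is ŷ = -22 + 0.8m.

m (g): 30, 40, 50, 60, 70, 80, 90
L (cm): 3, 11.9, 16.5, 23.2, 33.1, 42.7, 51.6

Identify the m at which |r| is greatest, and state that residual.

m = 60, r = -2.8

m=30: ŷ = -22 + 0.8·30 = 2; r = 3 − 2 = 1
m=40: ŷ = -22 + 0.8·40 = 10; r = 11.9 − 10 = 1.9
m=50: ŷ = -22 + 0.8·50 = 18; r = 16.5 − 18 = -1.5
m=60: ŷ = -22 + 0.8·60 = 26; r = 23.2 − 26 = -2.8
m=70: ŷ = -22 + 0.8·70 = 34; r = 33.1 − 34 = -0.9
m=80: ŷ = -22 + 0.8·80 = 42; r = 42.7 − 42 = 0.7
m=90: ŷ = -22 + 0.8·90 = 50; r = 51.6 − 50 = 1.6
Largest |r| is 2.8 at m = 60, residual -2.8.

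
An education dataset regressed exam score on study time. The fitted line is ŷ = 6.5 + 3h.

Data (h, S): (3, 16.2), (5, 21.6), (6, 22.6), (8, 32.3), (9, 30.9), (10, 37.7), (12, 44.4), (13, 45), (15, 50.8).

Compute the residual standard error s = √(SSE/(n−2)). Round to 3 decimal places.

s = 1.686

h=3: ŷ = 6.5 + 3·3 = 15.5; e = 16.2 − 15.5 = 0.7
h=5: ŷ = 6.5 + 3·5 = 21.5; e = 21.6 − 21.5 = 0.1
h=6: ŷ = 6.5 + 3·6 = 24.5; e = 22.6 − 24.5 = -1.9
h=8: ŷ = 6.5 + 3·8 = 30.5; e = 32.3 − 30.5 = 1.8
h=9: ŷ = 6.5 + 3·9 = 33.5; e = 30.9 − 33.5 = -2.6
h=10: ŷ = 6.5 + 3·10 = 36.5; e = 37.7 − 36.5 = 1.2
h=12: ŷ = 6.5 + 3·12 = 42.5; e = 44.4 − 42.5 = 1.9
h=13: ŷ = 6.5 + 3·13 = 45.5; e = 45 − 45.5 = -0.5
h=15: ŷ = 6.5 + 3·15 = 51.5; e = 50.8 − 51.5 = -0.7
SSE = 0.49 + 0.01 + 3.61 + 3.24 + 6.76 + 1.44 + 3.61 + 0.25 + 0.49 = 19.9
s = √(19.9/7) = √2.84286 ≈ 1.686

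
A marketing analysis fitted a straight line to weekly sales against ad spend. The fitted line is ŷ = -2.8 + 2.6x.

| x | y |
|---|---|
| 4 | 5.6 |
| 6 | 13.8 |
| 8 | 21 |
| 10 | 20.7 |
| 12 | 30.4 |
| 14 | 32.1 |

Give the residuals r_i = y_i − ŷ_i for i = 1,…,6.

x=4: ŷ = -2.8 + 2.6·4 = 7.6; r = 5.6 − 7.6 = -2
x=6: ŷ = -2.8 + 2.6·6 = 12.8; r = 13.8 − 12.8 = 1
x=8: ŷ = -2.8 + 2.6·8 = 18; r = 21 − 18 = 3
x=10: ŷ = -2.8 + 2.6·10 = 23.2; r = 20.7 − 23.2 = -2.5
x=12: ŷ = -2.8 + 2.6·12 = 28.4; r = 30.4 − 28.4 = 2
x=14: ŷ = -2.8 + 2.6·14 = 33.6; r = 32.1 − 33.6 = -1.5

-2, 1, 3, -2.5, 2, -1.5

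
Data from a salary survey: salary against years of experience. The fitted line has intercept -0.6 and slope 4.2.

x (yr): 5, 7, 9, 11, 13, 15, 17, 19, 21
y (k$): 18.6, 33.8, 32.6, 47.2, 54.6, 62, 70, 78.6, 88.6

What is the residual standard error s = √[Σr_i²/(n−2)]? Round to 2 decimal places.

s = 2.79

x=5: ŷ = -0.6 + 4.2·5 = 20.4; r = 18.6 − 20.4 = -1.8
x=7: ŷ = -0.6 + 4.2·7 = 28.8; r = 33.8 − 28.8 = 5
x=9: ŷ = -0.6 + 4.2·9 = 37.2; r = 32.6 − 37.2 = -4.6
x=11: ŷ = -0.6 + 4.2·11 = 45.6; r = 47.2 − 45.6 = 1.6
x=13: ŷ = -0.6 + 4.2·13 = 54; r = 54.6 − 54 = 0.6
x=15: ŷ = -0.6 + 4.2·15 = 62.4; r = 62 − 62.4 = -0.4
x=17: ŷ = -0.6 + 4.2·17 = 70.8; r = 70 − 70.8 = -0.8
x=19: ŷ = -0.6 + 4.2·19 = 79.2; r = 78.6 − 79.2 = -0.6
x=21: ŷ = -0.6 + 4.2·21 = 87.6; r = 88.6 − 87.6 = 1
SSE = 3.24 + 25 + 21.16 + 2.56 + 0.36 + 0.16 + 0.64 + 0.36 + 1 = 54.48
s = √(54.48/7) = √7.78286 ≈ 2.79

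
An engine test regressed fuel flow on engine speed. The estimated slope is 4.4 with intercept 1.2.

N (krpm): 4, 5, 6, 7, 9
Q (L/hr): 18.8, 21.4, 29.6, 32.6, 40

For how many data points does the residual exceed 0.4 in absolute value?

N=4: ŷ = 1.2 + 4.4·4 = 18.8; e = 18.8 − 18.8 = 0
N=5: ŷ = 1.2 + 4.4·5 = 23.2; e = 21.4 − 23.2 = -1.8
N=6: ŷ = 1.2 + 4.4·6 = 27.6; e = 29.6 − 27.6 = 2
N=7: ŷ = 1.2 + 4.4·7 = 32; e = 32.6 − 32 = 0.6
N=9: ŷ = 1.2 + 4.4·9 = 40.8; e = 40 − 40.8 = -0.8
|e| > 0.4: N=5 (|e|=1.8), N=6 (|e|=2), N=7 (|e|=0.6), N=9 (|e|=0.8) → 4

4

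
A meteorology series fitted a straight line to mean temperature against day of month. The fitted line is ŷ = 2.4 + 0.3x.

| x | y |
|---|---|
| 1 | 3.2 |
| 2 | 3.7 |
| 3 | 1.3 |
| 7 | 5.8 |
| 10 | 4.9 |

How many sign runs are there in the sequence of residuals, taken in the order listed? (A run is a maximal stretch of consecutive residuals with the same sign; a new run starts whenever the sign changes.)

4 runs

x=1: ŷ = 2.4 + 0.3·1 = 2.7; e = 3.2 − 2.7 = 0.5
x=2: ŷ = 2.4 + 0.3·2 = 3; e = 3.7 − 3 = 0.7
x=3: ŷ = 2.4 + 0.3·3 = 3.3; e = 1.3 − 3.3 = -2
x=7: ŷ = 2.4 + 0.3·7 = 4.5; e = 5.8 − 4.5 = 1.3
x=10: ŷ = 2.4 + 0.3·10 = 5.4; e = 4.9 − 5.4 = -0.5
Signs: + + − + −
Runs: +×2, −×1, +×1, −×1 → 4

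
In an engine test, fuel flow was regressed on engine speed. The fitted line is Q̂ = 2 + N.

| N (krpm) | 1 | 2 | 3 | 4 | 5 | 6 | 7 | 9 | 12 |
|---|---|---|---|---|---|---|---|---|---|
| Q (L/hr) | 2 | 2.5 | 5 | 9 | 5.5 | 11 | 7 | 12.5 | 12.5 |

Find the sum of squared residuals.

N=1: Q̂ = 2 + 1 = 3; r = 2 − 3 = -1
N=2: Q̂ = 2 + 2 = 4; r = 2.5 − 4 = -1.5
N=3: Q̂ = 2 + 3 = 5; r = 5 − 5 = 0
N=4: Q̂ = 2 + 4 = 6; r = 9 − 6 = 3
N=5: Q̂ = 2 + 5 = 7; r = 5.5 − 7 = -1.5
N=6: Q̂ = 2 + 6 = 8; r = 11 − 8 = 3
N=7: Q̂ = 2 + 7 = 9; r = 7 − 9 = -2
N=9: Q̂ = 2 + 9 = 11; r = 12.5 − 11 = 1.5
N=12: Q̂ = 2 + 12 = 14; r = 12.5 − 14 = -1.5
SSE = 1 + 2.25 + 0 + 9 + 2.25 + 9 + 4 + 2.25 + 2.25 = 32

SSE = 32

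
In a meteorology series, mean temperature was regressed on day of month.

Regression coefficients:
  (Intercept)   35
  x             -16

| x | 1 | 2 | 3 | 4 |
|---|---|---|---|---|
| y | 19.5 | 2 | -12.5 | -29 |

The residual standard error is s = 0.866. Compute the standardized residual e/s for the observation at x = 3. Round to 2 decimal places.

ŷ = 35 − 16·3 = -13
e = -12.5 − (-13) = 0.5
e/s = 0.5 / 0.866 = 0.58

0.58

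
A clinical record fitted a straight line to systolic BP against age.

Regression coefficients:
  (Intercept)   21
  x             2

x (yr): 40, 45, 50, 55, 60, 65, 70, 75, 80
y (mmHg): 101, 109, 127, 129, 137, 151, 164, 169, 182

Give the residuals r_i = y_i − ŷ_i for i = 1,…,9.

x=40: ŷ = 21 + 2·40 = 101; r = 101 − 101 = 0
x=45: ŷ = 21 + 2·45 = 111; r = 109 − 111 = -2
x=50: ŷ = 21 + 2·50 = 121; r = 127 − 121 = 6
x=55: ŷ = 21 + 2·55 = 131; r = 129 − 131 = -2
x=60: ŷ = 21 + 2·60 = 141; r = 137 − 141 = -4
x=65: ŷ = 21 + 2·65 = 151; r = 151 − 151 = 0
x=70: ŷ = 21 + 2·70 = 161; r = 164 − 161 = 3
x=75: ŷ = 21 + 2·75 = 171; r = 169 − 171 = -2
x=80: ŷ = 21 + 2·80 = 181; r = 182 − 181 = 1

0, -2, 6, -2, -4, 0, 3, -2, 1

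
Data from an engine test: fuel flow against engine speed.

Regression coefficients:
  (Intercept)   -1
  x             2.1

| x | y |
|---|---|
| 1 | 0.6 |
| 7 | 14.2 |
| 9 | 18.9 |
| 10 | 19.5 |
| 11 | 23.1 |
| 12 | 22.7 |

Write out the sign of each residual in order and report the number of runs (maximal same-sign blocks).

x=1: ŷ = -1 + 2.1·1 = 1.1; r = 0.6 − 1.1 = -0.5
x=7: ŷ = -1 + 2.1·7 = 13.7; r = 14.2 − 13.7 = 0.5
x=9: ŷ = -1 + 2.1·9 = 17.9; r = 18.9 − 17.9 = 1
x=10: ŷ = -1 + 2.1·10 = 20; r = 19.5 − 20 = -0.5
x=11: ŷ = -1 + 2.1·11 = 22.1; r = 23.1 − 22.1 = 1
x=12: ŷ = -1 + 2.1·12 = 24.2; r = 22.7 − 24.2 = -1.5
Signs: − + + − + −
Runs: −×1, +×2, −×1, +×1, −×1 → 5

5 runs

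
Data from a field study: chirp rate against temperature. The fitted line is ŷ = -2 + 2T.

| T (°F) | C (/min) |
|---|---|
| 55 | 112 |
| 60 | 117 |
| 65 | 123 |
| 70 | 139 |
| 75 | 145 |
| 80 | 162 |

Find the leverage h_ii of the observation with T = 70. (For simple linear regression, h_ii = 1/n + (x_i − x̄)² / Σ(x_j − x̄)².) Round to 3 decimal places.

h = 0.181

T̄ = (55 + 60 + 65 + 70 + 75 + 80)/6 = 67.5
Σ(T − T̄)² = 156.25 + 56.25 + 6.25 + 6.25 + 56.25 + 156.25 = 437.5
h = 1/6 + (2.5)²/437.5 = 0.166667 + 0.0142857 = 0.181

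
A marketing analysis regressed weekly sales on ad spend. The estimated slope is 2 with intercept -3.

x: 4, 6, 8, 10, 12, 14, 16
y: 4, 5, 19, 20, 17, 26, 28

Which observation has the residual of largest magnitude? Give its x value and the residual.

x=4: ŷ = -3 + 2·4 = 5; r = 4 − 5 = -1
x=6: ŷ = -3 + 2·6 = 9; r = 5 − 9 = -4
x=8: ŷ = -3 + 2·8 = 13; r = 19 − 13 = 6
x=10: ŷ = -3 + 2·10 = 17; r = 20 − 17 = 3
x=12: ŷ = -3 + 2·12 = 21; r = 17 − 21 = -4
x=14: ŷ = -3 + 2·14 = 25; r = 26 − 25 = 1
x=16: ŷ = -3 + 2·16 = 29; r = 28 − 29 = -1
Largest |r| is 6 at x = 8, residual 6.

x = 8, r = 6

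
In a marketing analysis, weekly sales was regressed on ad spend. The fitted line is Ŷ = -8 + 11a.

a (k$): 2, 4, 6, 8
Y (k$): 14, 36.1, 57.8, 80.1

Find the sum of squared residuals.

a=2: Ŷ = -8 + 11·2 = 14; r = 14 − 14 = 0
a=4: Ŷ = -8 + 11·4 = 36; r = 36.1 − 36 = 0.1
a=6: Ŷ = -8 + 11·6 = 58; r = 57.8 − 58 = -0.2
a=8: Ŷ = -8 + 11·8 = 80; r = 80.1 − 80 = 0.1
SSE = 0 + 0.01 + 0.04 + 0.01 = 0.06

SSE = 0.06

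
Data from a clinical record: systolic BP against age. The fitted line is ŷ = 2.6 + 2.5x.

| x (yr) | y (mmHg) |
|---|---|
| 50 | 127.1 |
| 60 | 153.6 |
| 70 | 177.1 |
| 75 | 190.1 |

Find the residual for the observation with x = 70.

ŷ = 2.6 + 2.5·70 = 177.6
e = 177.1 − 177.6 = -0.5

e = -0.5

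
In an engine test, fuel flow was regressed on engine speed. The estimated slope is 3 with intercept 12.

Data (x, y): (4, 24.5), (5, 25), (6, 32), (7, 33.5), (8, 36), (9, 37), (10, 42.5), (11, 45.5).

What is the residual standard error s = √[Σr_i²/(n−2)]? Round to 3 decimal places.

s = 1.472

x=4: ŷ = 12 + 3·4 = 24; r = 24.5 − 24 = 0.5
x=5: ŷ = 12 + 3·5 = 27; r = 25 − 27 = -2
x=6: ŷ = 12 + 3·6 = 30; r = 32 − 30 = 2
x=7: ŷ = 12 + 3·7 = 33; r = 33.5 − 33 = 0.5
x=8: ŷ = 12 + 3·8 = 36; r = 36 − 36 = 0
x=9: ŷ = 12 + 3·9 = 39; r = 37 − 39 = -2
x=10: ŷ = 12 + 3·10 = 42; r = 42.5 − 42 = 0.5
x=11: ŷ = 12 + 3·11 = 45; r = 45.5 − 45 = 0.5
SSE = 0.25 + 4 + 4 + 0.25 + 0 + 4 + 0.25 + 0.25 = 13
s = √(13/6) = √2.16667 ≈ 1.472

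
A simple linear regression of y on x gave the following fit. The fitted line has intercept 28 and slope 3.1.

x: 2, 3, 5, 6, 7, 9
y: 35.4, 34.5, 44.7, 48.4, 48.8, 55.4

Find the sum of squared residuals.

x=2: ŷ = 28 + 3.1·2 = 34.2; e = 35.4 − 34.2 = 1.2
x=3: ŷ = 28 + 3.1·3 = 37.3; e = 34.5 − 37.3 = -2.8
x=5: ŷ = 28 + 3.1·5 = 43.5; e = 44.7 − 43.5 = 1.2
x=6: ŷ = 28 + 3.1·6 = 46.6; e = 48.4 − 46.6 = 1.8
x=7: ŷ = 28 + 3.1·7 = 49.7; e = 48.8 − 49.7 = -0.9
x=9: ŷ = 28 + 3.1·9 = 55.9; e = 55.4 − 55.9 = -0.5
SSE = 1.44 + 7.84 + 1.44 + 3.24 + 0.81 + 0.25 = 15.02

SSE = 15.02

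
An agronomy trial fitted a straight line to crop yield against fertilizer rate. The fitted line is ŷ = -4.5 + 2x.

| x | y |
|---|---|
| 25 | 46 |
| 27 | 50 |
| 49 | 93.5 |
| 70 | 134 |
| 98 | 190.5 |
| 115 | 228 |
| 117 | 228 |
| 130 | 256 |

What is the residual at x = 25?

ŷ = -4.5 + 2·25 = 45.5
r = 46 − 45.5 = 0.5

r = 0.5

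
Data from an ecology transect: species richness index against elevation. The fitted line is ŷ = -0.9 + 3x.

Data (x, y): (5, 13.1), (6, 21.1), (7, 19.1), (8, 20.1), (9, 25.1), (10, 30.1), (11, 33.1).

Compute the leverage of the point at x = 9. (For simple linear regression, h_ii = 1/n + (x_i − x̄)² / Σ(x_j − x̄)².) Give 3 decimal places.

h = 0.179

x̄ = (5 + 6 + 7 + 8 + 9 + 10 + 11)/7 = 8
Σ(x − x̄)² = 9 + 4 + 1 + 0 + 1 + 4 + 9 = 28
h = 1/7 + (1)²/28 = 0.142857 + 0.0357143 = 0.179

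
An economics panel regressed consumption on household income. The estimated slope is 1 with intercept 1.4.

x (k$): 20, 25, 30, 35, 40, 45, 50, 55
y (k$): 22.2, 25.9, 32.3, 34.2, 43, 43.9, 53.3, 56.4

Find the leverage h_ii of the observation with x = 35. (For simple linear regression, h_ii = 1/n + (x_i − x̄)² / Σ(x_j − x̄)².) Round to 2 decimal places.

h = 0.13

x̄ = (20 + 25 + 30 + 35 + 40 + 45 + 50 + 55)/8 = 37.5
Σ(x − x̄)² = 306.25 + 156.25 + 56.25 + 6.25 + 6.25 + 56.25 + 156.25 + 306.25 = 1050
h = 1/8 + (-2.5)²/1050 = 0.125 + 0.00595238 = 0.13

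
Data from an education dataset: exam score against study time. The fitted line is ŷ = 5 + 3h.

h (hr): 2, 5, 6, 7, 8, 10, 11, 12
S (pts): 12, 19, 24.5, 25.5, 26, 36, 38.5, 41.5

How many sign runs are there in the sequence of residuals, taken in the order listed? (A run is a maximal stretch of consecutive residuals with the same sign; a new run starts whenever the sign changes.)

h=2: ŷ = 5 + 3·2 = 11; e = 12 − 11 = 1
h=5: ŷ = 5 + 3·5 = 20; e = 19 − 20 = -1
h=6: ŷ = 5 + 3·6 = 23; e = 24.5 − 23 = 1.5
h=7: ŷ = 5 + 3·7 = 26; e = 25.5 − 26 = -0.5
h=8: ŷ = 5 + 3·8 = 29; e = 26 − 29 = -3
h=10: ŷ = 5 + 3·10 = 35; e = 36 − 35 = 1
h=11: ŷ = 5 + 3·11 = 38; e = 38.5 − 38 = 0.5
h=12: ŷ = 5 + 3·12 = 41; e = 41.5 − 41 = 0.5
Signs: + − + − − + + +
Runs: +×1, −×1, +×1, −×2, +×3 → 5

5 runs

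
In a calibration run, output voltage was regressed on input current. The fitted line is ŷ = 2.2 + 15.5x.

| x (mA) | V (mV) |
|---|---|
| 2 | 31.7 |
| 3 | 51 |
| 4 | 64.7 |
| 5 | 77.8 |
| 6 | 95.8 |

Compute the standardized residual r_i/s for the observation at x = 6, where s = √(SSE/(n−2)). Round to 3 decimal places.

0.303

x=2: ŷ = 2.2 + 15.5·2 = 33.2; r = 31.7 − 33.2 = -1.5
x=3: ŷ = 2.2 + 15.5·3 = 48.7; r = 51 − 48.7 = 2.3
x=4: ŷ = 2.2 + 15.5·4 = 64.2; r = 64.7 − 64.2 = 0.5
x=5: ŷ = 2.2 + 15.5·5 = 79.7; r = 77.8 − 79.7 = -1.9
x=6: ŷ = 2.2 + 15.5·6 = 95.2; r = 95.8 − 95.2 = 0.6
SSE = 2.25 + 5.29 + 0.25 + 3.61 + 0.36 = 11.76
s = √(11.76/3) = 1.9799
r/s = 0.6 / 1.9799 = 0.303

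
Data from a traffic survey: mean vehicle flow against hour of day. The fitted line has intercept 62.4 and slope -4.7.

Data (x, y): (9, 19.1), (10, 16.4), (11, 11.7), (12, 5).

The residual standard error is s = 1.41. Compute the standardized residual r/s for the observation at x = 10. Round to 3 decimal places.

0.709

ŷ = 62.4 − 4.7·10 = 15.4
r = 16.4 − 15.4 = 1
r/s = 1 / 1.41 = 0.709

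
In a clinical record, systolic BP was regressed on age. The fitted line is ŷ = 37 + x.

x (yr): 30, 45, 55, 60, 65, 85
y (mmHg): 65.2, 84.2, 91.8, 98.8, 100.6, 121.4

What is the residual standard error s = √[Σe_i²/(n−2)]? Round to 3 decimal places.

s = 1.849

x=30: ŷ = 37 + 30 = 67; e = 65.2 − 67 = -1.8
x=45: ŷ = 37 + 45 = 82; e = 84.2 − 82 = 2.2
x=55: ŷ = 37 + 55 = 92; e = 91.8 − 92 = -0.2
x=60: ŷ = 37 + 60 = 97; e = 98.8 − 97 = 1.8
x=65: ŷ = 37 + 65 = 102; e = 100.6 − 102 = -1.4
x=85: ŷ = 37 + 85 = 122; e = 121.4 − 122 = -0.6
SSE = 3.24 + 4.84 + 0.04 + 3.24 + 1.96 + 0.36 = 13.68
s = √(13.68/4) = √3.42 ≈ 1.849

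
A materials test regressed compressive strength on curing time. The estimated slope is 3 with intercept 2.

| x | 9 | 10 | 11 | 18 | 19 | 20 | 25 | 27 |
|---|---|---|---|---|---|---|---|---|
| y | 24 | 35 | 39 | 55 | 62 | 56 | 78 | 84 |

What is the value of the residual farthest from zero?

x=9: ŷ = 2 + 3·9 = 29; e = 24 − 29 = -5
x=10: ŷ = 2 + 3·10 = 32; e = 35 − 32 = 3
x=11: ŷ = 2 + 3·11 = 35; e = 39 − 35 = 4
x=18: ŷ = 2 + 3·18 = 56; e = 55 − 56 = -1
x=19: ŷ = 2 + 3·19 = 59; e = 62 − 59 = 3
x=20: ŷ = 2 + 3·20 = 62; e = 56 − 62 = -6
x=25: ŷ = 2 + 3·25 = 77; e = 78 − 77 = 1
x=27: ŷ = 2 + 3·27 = 83; e = 84 − 83 = 1
Largest |e| is 6 at x = 20, residual -6.

e = -6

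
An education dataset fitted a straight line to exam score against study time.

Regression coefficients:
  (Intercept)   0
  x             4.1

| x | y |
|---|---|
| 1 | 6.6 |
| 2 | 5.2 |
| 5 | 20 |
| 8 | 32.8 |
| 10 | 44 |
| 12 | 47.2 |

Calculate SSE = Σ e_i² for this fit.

SSE = 28.5

x=1: ŷ = 4.1·1 = 4.1; e = 6.6 − 4.1 = 2.5
x=2: ŷ = 4.1·2 = 8.2; e = 5.2 − 8.2 = -3
x=5: ŷ = 4.1·5 = 20.5; e = 20 − 20.5 = -0.5
x=8: ŷ = 4.1·8 = 32.8; e = 32.8 − 32.8 = 0
x=10: ŷ = 4.1·10 = 41; e = 44 − 41 = 3
x=12: ŷ = 4.1·12 = 49.2; e = 47.2 − 49.2 = -2
SSE = 6.25 + 9 + 0.25 + 0 + 9 + 4 = 28.5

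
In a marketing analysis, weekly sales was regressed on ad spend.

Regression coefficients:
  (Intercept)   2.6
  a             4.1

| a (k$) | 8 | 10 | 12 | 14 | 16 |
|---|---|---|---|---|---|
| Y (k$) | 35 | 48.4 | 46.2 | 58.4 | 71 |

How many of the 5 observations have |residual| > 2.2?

3

a=8: Ŷ = 2.6 + 4.1·8 = 35.4; r = 35 − 35.4 = -0.4
a=10: Ŷ = 2.6 + 4.1·10 = 43.6; r = 48.4 − 43.6 = 4.8
a=12: Ŷ = 2.6 + 4.1·12 = 51.8; r = 46.2 − 51.8 = -5.6
a=14: Ŷ = 2.6 + 4.1·14 = 60; r = 58.4 − 60 = -1.6
a=16: Ŷ = 2.6 + 4.1·16 = 68.2; r = 71 − 68.2 = 2.8
|r| > 2.2: a=10 (|r|=4.8), a=12 (|r|=5.6), a=16 (|r|=2.8) → 3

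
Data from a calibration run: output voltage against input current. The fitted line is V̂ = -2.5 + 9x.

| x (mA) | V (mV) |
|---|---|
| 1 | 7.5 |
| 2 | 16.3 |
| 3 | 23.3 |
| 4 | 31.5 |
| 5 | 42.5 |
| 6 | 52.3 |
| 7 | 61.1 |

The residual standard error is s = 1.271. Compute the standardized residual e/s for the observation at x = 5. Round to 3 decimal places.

0.000

V̂ = -2.5 + 9·5 = 42.5
e = 42.5 − 42.5 = 0
e/s = 0 / 1.271 = 0.000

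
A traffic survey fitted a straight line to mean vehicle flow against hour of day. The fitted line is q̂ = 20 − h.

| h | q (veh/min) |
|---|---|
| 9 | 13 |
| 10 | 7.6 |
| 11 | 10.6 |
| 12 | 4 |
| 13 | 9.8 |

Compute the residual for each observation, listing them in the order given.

h=9: q̂ = 20 − 9 = 11; r = 13 − 11 = 2
h=10: q̂ = 20 − 10 = 10; r = 7.6 − 10 = -2.4
h=11: q̂ = 20 − 11 = 9; r = 10.6 − 9 = 1.6
h=12: q̂ = 20 − 12 = 8; r = 4 − 8 = -4
h=13: q̂ = 20 − 13 = 7; r = 9.8 − 7 = 2.8

2, -2.4, 1.6, -4, 2.8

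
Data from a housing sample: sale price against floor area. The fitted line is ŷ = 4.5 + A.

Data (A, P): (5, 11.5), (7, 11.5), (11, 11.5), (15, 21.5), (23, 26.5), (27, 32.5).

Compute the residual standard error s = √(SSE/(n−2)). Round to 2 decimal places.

A=5: ŷ = 4.5 + 5 = 9.5; e = 11.5 − 9.5 = 2
A=7: ŷ = 4.5 + 7 = 11.5; e = 11.5 − 11.5 = 0
A=11: ŷ = 4.5 + 11 = 15.5; e = 11.5 − 15.5 = -4
A=15: ŷ = 4.5 + 15 = 19.5; e = 21.5 − 19.5 = 2
A=23: ŷ = 4.5 + 23 = 27.5; e = 26.5 − 27.5 = -1
A=27: ŷ = 4.5 + 27 = 31.5; e = 32.5 − 31.5 = 1
SSE = 4 + 0 + 16 + 4 + 1 + 1 = 26
s = √(26/4) = √6.5 ≈ 2.55

s = 2.55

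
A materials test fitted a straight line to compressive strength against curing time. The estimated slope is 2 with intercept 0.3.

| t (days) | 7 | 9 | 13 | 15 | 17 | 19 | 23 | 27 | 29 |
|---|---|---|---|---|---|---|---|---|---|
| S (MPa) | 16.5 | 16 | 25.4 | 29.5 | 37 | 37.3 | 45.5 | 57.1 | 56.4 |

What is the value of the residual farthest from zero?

e = 2.8

t=7: ŷ = 0.3 + 2·7 = 14.3; e = 16.5 − 14.3 = 2.2
t=9: ŷ = 0.3 + 2·9 = 18.3; e = 16 − 18.3 = -2.3
t=13: ŷ = 0.3 + 2·13 = 26.3; e = 25.4 − 26.3 = -0.9
t=15: ŷ = 0.3 + 2·15 = 30.3; e = 29.5 − 30.3 = -0.8
t=17: ŷ = 0.3 + 2·17 = 34.3; e = 37 − 34.3 = 2.7
t=19: ŷ = 0.3 + 2·19 = 38.3; e = 37.3 − 38.3 = -1
t=23: ŷ = 0.3 + 2·23 = 46.3; e = 45.5 − 46.3 = -0.8
t=27: ŷ = 0.3 + 2·27 = 54.3; e = 57.1 − 54.3 = 2.8
t=29: ŷ = 0.3 + 2·29 = 58.3; e = 56.4 − 58.3 = -1.9
Largest |e| is 2.8 at t = 27, residual 2.8.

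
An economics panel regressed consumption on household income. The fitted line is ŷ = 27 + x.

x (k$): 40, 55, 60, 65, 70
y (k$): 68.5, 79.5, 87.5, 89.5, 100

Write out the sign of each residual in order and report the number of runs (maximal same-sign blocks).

5 runs

x=40: ŷ = 27 + 40 = 67; r = 68.5 − 67 = 1.5
x=55: ŷ = 27 + 55 = 82; r = 79.5 − 82 = -2.5
x=60: ŷ = 27 + 60 = 87; r = 87.5 − 87 = 0.5
x=65: ŷ = 27 + 65 = 92; r = 89.5 − 92 = -2.5
x=70: ŷ = 27 + 70 = 97; r = 100 − 97 = 3
Signs: + − + − +
Runs: +×1, −×1, +×1, −×1, +×1 → 5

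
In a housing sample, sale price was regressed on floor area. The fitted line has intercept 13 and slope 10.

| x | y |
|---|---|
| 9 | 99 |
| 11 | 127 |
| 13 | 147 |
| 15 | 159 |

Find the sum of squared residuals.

SSE = 64

x=9: ŷ = 13 + 10·9 = 103; e = 99 − 103 = -4
x=11: ŷ = 13 + 10·11 = 123; e = 127 − 123 = 4
x=13: ŷ = 13 + 10·13 = 143; e = 147 − 143 = 4
x=15: ŷ = 13 + 10·15 = 163; e = 159 − 163 = -4
SSE = 16 + 16 + 16 + 16 = 64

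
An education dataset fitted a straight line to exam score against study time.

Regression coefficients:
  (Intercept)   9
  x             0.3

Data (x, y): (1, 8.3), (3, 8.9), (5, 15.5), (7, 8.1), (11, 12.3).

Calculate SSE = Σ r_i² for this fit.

x=1: ŷ = 9 + 0.3·1 = 9.3; r = 8.3 − 9.3 = -1
x=3: ŷ = 9 + 0.3·3 = 9.9; r = 8.9 − 9.9 = -1
x=5: ŷ = 9 + 0.3·5 = 10.5; r = 15.5 − 10.5 = 5
x=7: ŷ = 9 + 0.3·7 = 11.1; r = 8.1 − 11.1 = -3
x=11: ŷ = 9 + 0.3·11 = 12.3; r = 12.3 − 12.3 = 0
SSE = 1 + 1 + 25 + 9 + 0 = 36

SSE = 36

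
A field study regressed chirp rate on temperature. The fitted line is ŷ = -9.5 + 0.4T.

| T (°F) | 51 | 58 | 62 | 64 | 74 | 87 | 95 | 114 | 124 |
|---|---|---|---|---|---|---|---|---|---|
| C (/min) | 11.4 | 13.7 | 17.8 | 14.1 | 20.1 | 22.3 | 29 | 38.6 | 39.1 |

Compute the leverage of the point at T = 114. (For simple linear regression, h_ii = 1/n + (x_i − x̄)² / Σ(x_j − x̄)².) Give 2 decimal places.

T̄ = (51 + 58 + 62 + 64 + 74 + 87 + 95 + 114 + 124)/9 = 81
Σ(T − T̄)² = 900 + 529 + 361 + 289 + 49 + 36 + 196 + 1089 + 1849 = 5298
h = 1/9 + (33)²/5298 = 0.111111 + 0.205549 = 0.32

h = 0.32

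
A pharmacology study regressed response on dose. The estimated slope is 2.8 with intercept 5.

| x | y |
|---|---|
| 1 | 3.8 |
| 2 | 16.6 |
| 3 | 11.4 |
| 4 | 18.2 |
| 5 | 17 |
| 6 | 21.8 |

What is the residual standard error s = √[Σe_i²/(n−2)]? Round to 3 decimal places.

x=1: ŷ = 5 + 2.8·1 = 7.8; e = 3.8 − 7.8 = -4
x=2: ŷ = 5 + 2.8·2 = 10.6; e = 16.6 − 10.6 = 6
x=3: ŷ = 5 + 2.8·3 = 13.4; e = 11.4 − 13.4 = -2
x=4: ŷ = 5 + 2.8·4 = 16.2; e = 18.2 − 16.2 = 2
x=5: ŷ = 5 + 2.8·5 = 19; e = 17 − 19 = -2
x=6: ŷ = 5 + 2.8·6 = 21.8; e = 21.8 − 21.8 = 0
SSE = 16 + 36 + 4 + 4 + 4 + 0 = 64
s = √(64/4) = √16 ≈ 4.000

s = 4.000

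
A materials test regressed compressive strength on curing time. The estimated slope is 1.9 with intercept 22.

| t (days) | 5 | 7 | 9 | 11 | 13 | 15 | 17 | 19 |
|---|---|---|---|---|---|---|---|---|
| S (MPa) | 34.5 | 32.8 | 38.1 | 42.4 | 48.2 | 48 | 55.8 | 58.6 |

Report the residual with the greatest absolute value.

t=5: ŷ = 22 + 1.9·5 = 31.5; e = 34.5 − 31.5 = 3
t=7: ŷ = 22 + 1.9·7 = 35.3; e = 32.8 − 35.3 = -2.5
t=9: ŷ = 22 + 1.9·9 = 39.1; e = 38.1 − 39.1 = -1
t=11: ŷ = 22 + 1.9·11 = 42.9; e = 42.4 − 42.9 = -0.5
t=13: ŷ = 22 + 1.9·13 = 46.7; e = 48.2 − 46.7 = 1.5
t=15: ŷ = 22 + 1.9·15 = 50.5; e = 48 − 50.5 = -2.5
t=17: ŷ = 22 + 1.9·17 = 54.3; e = 55.8 − 54.3 = 1.5
t=19: ŷ = 22 + 1.9·19 = 58.1; e = 58.6 − 58.1 = 0.5
Largest |e| is 3 at t = 5, residual 3.

e = 3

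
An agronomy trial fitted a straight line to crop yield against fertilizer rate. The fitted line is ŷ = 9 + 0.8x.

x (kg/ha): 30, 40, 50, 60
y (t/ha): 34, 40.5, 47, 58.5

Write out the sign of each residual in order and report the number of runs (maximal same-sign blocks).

3 runs

x=30: ŷ = 9 + 0.8·30 = 33; r = 34 − 33 = 1
x=40: ŷ = 9 + 0.8·40 = 41; r = 40.5 − 41 = -0.5
x=50: ŷ = 9 + 0.8·50 = 49; r = 47 − 49 = -2
x=60: ŷ = 9 + 0.8·60 = 57; r = 58.5 − 57 = 1.5
Signs: + − − +
Runs: +×1, −×2, +×1 → 3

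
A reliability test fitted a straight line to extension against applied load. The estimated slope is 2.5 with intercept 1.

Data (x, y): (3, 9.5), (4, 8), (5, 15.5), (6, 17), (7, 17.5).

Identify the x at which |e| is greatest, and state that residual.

x=3: ŷ = 1 + 2.5·3 = 8.5; e = 9.5 − 8.5 = 1
x=4: ŷ = 1 + 2.5·4 = 11; e = 8 − 11 = -3
x=5: ŷ = 1 + 2.5·5 = 13.5; e = 15.5 − 13.5 = 2
x=6: ŷ = 1 + 2.5·6 = 16; e = 17 − 16 = 1
x=7: ŷ = 1 + 2.5·7 = 18.5; e = 17.5 − 18.5 = -1
Largest |e| is 3 at x = 4, residual -3.

x = 4, e = -3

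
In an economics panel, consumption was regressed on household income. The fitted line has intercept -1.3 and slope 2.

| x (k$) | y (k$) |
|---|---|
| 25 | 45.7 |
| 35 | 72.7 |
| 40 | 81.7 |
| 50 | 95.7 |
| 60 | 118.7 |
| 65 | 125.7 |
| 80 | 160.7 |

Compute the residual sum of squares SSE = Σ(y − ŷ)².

SSE = 56

x=25: ŷ = -1.3 + 2·25 = 48.7; r = 45.7 − 48.7 = -3
x=35: ŷ = -1.3 + 2·35 = 68.7; r = 72.7 − 68.7 = 4
x=40: ŷ = -1.3 + 2·40 = 78.7; r = 81.7 − 78.7 = 3
x=50: ŷ = -1.3 + 2·50 = 98.7; r = 95.7 − 98.7 = -3
x=60: ŷ = -1.3 + 2·60 = 118.7; r = 118.7 − 118.7 = 0
x=65: ŷ = -1.3 + 2·65 = 128.7; r = 125.7 − 128.7 = -3
x=80: ŷ = -1.3 + 2·80 = 158.7; r = 160.7 − 158.7 = 2
SSE = 9 + 16 + 9 + 9 + 0 + 9 + 4 = 56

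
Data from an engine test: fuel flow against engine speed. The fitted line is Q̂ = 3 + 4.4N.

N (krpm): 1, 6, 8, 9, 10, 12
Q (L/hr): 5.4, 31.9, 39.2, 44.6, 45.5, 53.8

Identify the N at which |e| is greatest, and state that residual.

N = 6, e = 2.5

N=1: Q̂ = 3 + 4.4·1 = 7.4; e = 5.4 − 7.4 = -2
N=6: Q̂ = 3 + 4.4·6 = 29.4; e = 31.9 − 29.4 = 2.5
N=8: Q̂ = 3 + 4.4·8 = 38.2; e = 39.2 − 38.2 = 1
N=9: Q̂ = 3 + 4.4·9 = 42.6; e = 44.6 − 42.6 = 2
N=10: Q̂ = 3 + 4.4·10 = 47; e = 45.5 − 47 = -1.5
N=12: Q̂ = 3 + 4.4·12 = 55.8; e = 53.8 − 55.8 = -2
Largest |e| is 2.5 at N = 6, residual 2.5.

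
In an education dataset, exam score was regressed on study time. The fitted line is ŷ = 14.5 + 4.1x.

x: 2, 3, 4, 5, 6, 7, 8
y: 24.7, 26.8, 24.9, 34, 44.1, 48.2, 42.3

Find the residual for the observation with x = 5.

r = -1

ŷ = 14.5 + 4.1·5 = 35
r = 34 − 35 = -1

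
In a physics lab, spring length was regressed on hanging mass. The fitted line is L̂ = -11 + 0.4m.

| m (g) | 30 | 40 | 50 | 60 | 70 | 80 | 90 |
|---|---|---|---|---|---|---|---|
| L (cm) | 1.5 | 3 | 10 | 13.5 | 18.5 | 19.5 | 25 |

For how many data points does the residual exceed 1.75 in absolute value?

m=30: L̂ = -11 + 0.4·30 = 1; e = 1.5 − 1 = 0.5
m=40: L̂ = -11 + 0.4·40 = 5; e = 3 − 5 = -2
m=50: L̂ = -11 + 0.4·50 = 9; e = 10 − 9 = 1
m=60: L̂ = -11 + 0.4·60 = 13; e = 13.5 − 13 = 0.5
m=70: L̂ = -11 + 0.4·70 = 17; e = 18.5 − 17 = 1.5
m=80: L̂ = -11 + 0.4·80 = 21; e = 19.5 − 21 = -1.5
m=90: L̂ = -11 + 0.4·90 = 25; e = 25 − 25 = 0
|e| > 1.75: m=40 (|e|=2) → 1

1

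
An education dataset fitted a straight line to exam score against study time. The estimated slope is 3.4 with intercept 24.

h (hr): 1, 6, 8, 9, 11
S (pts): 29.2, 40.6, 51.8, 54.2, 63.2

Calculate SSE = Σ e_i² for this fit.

h=1: Ŝ = 24 + 3.4·1 = 27.4; e = 29.2 − 27.4 = 1.8
h=6: Ŝ = 24 + 3.4·6 = 44.4; e = 40.6 − 44.4 = -3.8
h=8: Ŝ = 24 + 3.4·8 = 51.2; e = 51.8 − 51.2 = 0.6
h=9: Ŝ = 24 + 3.4·9 = 54.6; e = 54.2 − 54.6 = -0.4
h=11: Ŝ = 24 + 3.4·11 = 61.4; e = 63.2 − 61.4 = 1.8
SSE = 3.24 + 14.44 + 0.36 + 0.16 + 3.24 = 21.44

SSE = 21.44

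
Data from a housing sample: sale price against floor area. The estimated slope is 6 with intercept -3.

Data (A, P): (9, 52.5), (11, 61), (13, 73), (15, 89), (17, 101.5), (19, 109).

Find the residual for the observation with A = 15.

P̂ = -3 + 6·15 = 87
r = 89 − 87 = 2

r = 2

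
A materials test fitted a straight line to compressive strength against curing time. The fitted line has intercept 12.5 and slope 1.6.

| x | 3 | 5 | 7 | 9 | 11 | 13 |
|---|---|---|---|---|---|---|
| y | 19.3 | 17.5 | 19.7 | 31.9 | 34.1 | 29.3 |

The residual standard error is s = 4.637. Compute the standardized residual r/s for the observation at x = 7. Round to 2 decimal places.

ŷ = 12.5 + 1.6·7 = 23.7
r = 19.7 − 23.7 = -4
r/s = -4 / 4.637 = -0.86

-0.86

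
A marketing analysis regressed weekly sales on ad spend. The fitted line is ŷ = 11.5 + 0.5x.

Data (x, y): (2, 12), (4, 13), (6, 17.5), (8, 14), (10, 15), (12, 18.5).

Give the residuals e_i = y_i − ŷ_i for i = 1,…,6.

-0.5, -0.5, 3, -1.5, -1.5, 1

x=2: ŷ = 11.5 + 0.5·2 = 12.5; e = 12 − 12.5 = -0.5
x=4: ŷ = 11.5 + 0.5·4 = 13.5; e = 13 − 13.5 = -0.5
x=6: ŷ = 11.5 + 0.5·6 = 14.5; e = 17.5 − 14.5 = 3
x=8: ŷ = 11.5 + 0.5·8 = 15.5; e = 14 − 15.5 = -1.5
x=10: ŷ = 11.5 + 0.5·10 = 16.5; e = 15 − 16.5 = -1.5
x=12: ŷ = 11.5 + 0.5·12 = 17.5; e = 18.5 − 17.5 = 1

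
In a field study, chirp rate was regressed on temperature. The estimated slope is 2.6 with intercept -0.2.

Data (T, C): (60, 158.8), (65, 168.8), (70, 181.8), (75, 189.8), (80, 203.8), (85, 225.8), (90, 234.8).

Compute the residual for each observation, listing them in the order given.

3, 0, 0, -5, -4, 5, 1

T=60: ŷ = -0.2 + 2.6·60 = 155.8; e = 158.8 − 155.8 = 3
T=65: ŷ = -0.2 + 2.6·65 = 168.8; e = 168.8 − 168.8 = 0
T=70: ŷ = -0.2 + 2.6·70 = 181.8; e = 181.8 − 181.8 = 0
T=75: ŷ = -0.2 + 2.6·75 = 194.8; e = 189.8 − 194.8 = -5
T=80: ŷ = -0.2 + 2.6·80 = 207.8; e = 203.8 − 207.8 = -4
T=85: ŷ = -0.2 + 2.6·85 = 220.8; e = 225.8 − 220.8 = 5
T=90: ŷ = -0.2 + 2.6·90 = 233.8; e = 234.8 − 233.8 = 1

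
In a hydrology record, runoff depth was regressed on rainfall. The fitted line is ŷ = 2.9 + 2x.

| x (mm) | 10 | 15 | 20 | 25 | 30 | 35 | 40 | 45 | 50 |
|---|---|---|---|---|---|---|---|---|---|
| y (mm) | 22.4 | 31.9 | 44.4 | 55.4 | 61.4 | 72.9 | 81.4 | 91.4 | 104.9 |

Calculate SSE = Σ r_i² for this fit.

SSE = 20.5

x=10: ŷ = 2.9 + 2·10 = 22.9; r = 22.4 − 22.9 = -0.5
x=15: ŷ = 2.9 + 2·15 = 32.9; r = 31.9 − 32.9 = -1
x=20: ŷ = 2.9 + 2·20 = 42.9; r = 44.4 − 42.9 = 1.5
x=25: ŷ = 2.9 + 2·25 = 52.9; r = 55.4 − 52.9 = 2.5
x=30: ŷ = 2.9 + 2·30 = 62.9; r = 61.4 − 62.9 = -1.5
x=35: ŷ = 2.9 + 2·35 = 72.9; r = 72.9 − 72.9 = 0
x=40: ŷ = 2.9 + 2·40 = 82.9; r = 81.4 − 82.9 = -1.5
x=45: ŷ = 2.9 + 2·45 = 92.9; r = 91.4 − 92.9 = -1.5
x=50: ŷ = 2.9 + 2·50 = 102.9; r = 104.9 − 102.9 = 2
SSE = 0.25 + 1 + 2.25 + 6.25 + 2.25 + 0 + 2.25 + 2.25 + 4 = 20.5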